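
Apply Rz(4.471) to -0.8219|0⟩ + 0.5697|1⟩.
(0.507 + 0.6469i)|0⟩ + (-0.3514 + 0.4484i)|1⟩

Rz(4.471) = [[e^(−iθ/2), 0], [0, e^(iθ/2)]] with e^(±iθ/2) = cos(θ/2) ± i·sin(θ/2); θ = 4.471, cos(θ/2) ≈ -0.616826, sin(θ/2) ≈ 0.7871.
With a = amp(|0⟩) = -0.8219 and b = amp(|1⟩) = 0.5697:
new amp(|0⟩) = (-0.616826 - 0.7871i)·a = (0.507 + 0.6469i)
new amp(|1⟩) = (-0.616826 + 0.7871i)·b = (-0.3514 + 0.4484i)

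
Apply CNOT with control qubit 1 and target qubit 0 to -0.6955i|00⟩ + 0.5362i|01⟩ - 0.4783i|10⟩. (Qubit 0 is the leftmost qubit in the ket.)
-0.6955i|00⟩ - 0.4783i|10⟩ + 0.5362i|11⟩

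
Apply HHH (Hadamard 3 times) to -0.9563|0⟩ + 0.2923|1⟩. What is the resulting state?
-0.4695|0⟩ - 0.8829|1⟩

H² = I, so H^3 = H: a single Hadamard. With (a, b) = (-0.9563, 0.2923), H gives ((a + b)/√2, (a − b)/√2) = (-0.4695, -0.8829).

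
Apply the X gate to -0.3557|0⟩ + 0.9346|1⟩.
0.9346|0⟩ - 0.3557|1⟩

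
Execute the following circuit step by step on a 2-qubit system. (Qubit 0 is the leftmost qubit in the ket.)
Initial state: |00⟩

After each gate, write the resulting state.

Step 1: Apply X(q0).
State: |10⟩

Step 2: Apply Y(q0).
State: -i|00⟩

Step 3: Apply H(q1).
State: -(1/√2)i|00⟩ - (1/√2)i|01⟩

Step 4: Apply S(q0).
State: -(1/√2)i|00⟩ - (1/√2)i|01⟩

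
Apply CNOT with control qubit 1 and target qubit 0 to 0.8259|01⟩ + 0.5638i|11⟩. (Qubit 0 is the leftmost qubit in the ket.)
0.5638i|01⟩ + 0.8259|11⟩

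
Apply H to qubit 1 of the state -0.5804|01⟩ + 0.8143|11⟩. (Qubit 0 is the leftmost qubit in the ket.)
-0.4104|00⟩ + 0.4104|01⟩ + 0.5758|10⟩ - 0.5758|11⟩

H on qubit 1 mixes each pair of kets that differ only in qubit 1: amplitudes (a, b) of (|…0…⟩, |…1…⟩) become ((a + b)/√2, (a − b)/√2). Kets absent from the input have amplitude 0.
(|00⟩, |01⟩): (a, b) = (0, -0.5804) → (-0.4104, 0.4104)
(|10⟩, |11⟩): (a, b) = (0, 0.8143) → (0.5758, -0.5758)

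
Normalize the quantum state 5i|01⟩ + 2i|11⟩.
0.9285i|01⟩ + 0.3714i|11⟩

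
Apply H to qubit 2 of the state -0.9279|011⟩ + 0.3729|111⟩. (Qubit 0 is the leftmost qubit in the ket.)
-0.6561|010⟩ + 0.6561|011⟩ + 0.2637|110⟩ - 0.2637|111⟩

H on qubit 2 mixes each pair of kets that differ only in qubit 2: amplitudes (a, b) of (|…0…⟩, |…1…⟩) become ((a + b)/√2, (a − b)/√2). Kets absent from the input have amplitude 0.
(|010⟩, |011⟩): (a, b) = (0, -0.9279) → (-0.6561, 0.6561)
(|110⟩, |111⟩): (a, b) = (0, 0.3729) → (0.2637, -0.2637)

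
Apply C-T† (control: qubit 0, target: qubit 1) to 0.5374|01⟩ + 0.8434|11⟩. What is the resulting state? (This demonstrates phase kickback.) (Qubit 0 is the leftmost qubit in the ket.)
0.5374|01⟩ + (0.5964 - 0.5964i)|11⟩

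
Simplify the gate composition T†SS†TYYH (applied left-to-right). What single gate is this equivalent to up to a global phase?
H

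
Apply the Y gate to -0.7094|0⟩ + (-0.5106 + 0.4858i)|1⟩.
(0.4858 + 0.5106i)|0⟩ - 0.7094i|1⟩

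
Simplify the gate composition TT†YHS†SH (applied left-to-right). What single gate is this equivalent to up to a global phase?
Y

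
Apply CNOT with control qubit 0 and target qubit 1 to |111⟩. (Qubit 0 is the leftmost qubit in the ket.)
|101⟩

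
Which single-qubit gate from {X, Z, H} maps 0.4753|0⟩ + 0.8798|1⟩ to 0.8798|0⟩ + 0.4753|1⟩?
X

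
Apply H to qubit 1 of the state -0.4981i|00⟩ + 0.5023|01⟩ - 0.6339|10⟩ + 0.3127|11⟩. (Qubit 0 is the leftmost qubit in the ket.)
(0.3552 - 0.3522i)|00⟩ + (-0.3552 - 0.3522i)|01⟩ - 0.2271|10⟩ - 0.6693|11⟩

H on qubit 1 mixes each pair of kets that differ only in qubit 1: amplitudes (a, b) of (|…0…⟩, |…1…⟩) become ((a + b)/√2, (a − b)/√2). Kets absent from the input have amplitude 0.
(|00⟩, |01⟩): (a, b) = (-0.4981i, 0.5023) → ((0.3552 - 0.3522i), (-0.3552 - 0.3522i))
(|10⟩, |11⟩): (a, b) = (-0.6339, 0.3127) → (-0.2271, -0.6693)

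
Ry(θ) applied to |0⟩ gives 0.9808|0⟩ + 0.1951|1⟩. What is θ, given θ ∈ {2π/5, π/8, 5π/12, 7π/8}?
π/8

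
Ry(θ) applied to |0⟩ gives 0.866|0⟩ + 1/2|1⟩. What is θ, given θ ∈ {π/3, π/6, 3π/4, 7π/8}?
π/3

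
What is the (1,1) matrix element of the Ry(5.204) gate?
-0.8579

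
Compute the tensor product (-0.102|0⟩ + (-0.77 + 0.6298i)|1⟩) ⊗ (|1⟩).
-0.102|01⟩ + (-0.77 + 0.6298i)|11⟩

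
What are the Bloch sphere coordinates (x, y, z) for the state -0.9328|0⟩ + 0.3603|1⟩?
(-0.6722, 0, 0.7403)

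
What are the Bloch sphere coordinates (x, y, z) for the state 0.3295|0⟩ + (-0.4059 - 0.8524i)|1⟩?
(-0.2675, -0.5617, -0.7828)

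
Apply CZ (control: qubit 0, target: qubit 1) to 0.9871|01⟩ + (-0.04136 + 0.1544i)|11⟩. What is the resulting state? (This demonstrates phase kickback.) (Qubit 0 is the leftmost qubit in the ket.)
0.9871|01⟩ + (0.04136 - 0.1544i)|11⟩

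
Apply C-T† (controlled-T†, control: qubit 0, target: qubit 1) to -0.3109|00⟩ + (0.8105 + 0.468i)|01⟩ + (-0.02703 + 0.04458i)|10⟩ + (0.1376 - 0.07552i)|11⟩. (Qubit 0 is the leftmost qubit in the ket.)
-0.3109|00⟩ + (0.8105 + 0.468i)|01⟩ + (-0.02703 + 0.04458i)|10⟩ + (0.0439 - 0.1507i)|11⟩

C-T† leaves the control-|0⟩ kets |00⟩, |01⟩ unchanged and applies T† to qubit 1 on the control-|1⟩ pair (|10⟩, |11⟩).
T† = [[1, 0], [0, (1/√2 - (1/√2)i)]].
With a = amp(|10⟩) = (-0.02703 + 0.04458i) and b = amp(|11⟩) = (0.1376 - 0.07552i):
new amp(|10⟩) = (1)·a = (-0.02703 + 0.04458i)
new amp(|11⟩) = (1/√2 - (1/√2)i)·b = (0.0439 - 0.1507i)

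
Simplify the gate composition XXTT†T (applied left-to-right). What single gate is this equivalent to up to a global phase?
T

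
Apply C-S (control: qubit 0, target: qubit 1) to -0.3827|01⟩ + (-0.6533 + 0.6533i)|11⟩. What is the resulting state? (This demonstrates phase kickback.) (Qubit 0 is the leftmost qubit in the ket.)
-0.3827|01⟩ + (-0.6533 - 0.6533i)|11⟩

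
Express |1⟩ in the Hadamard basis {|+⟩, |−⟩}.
1/√2|+⟩ - 1/√2|−⟩

With |ψ⟩ = α|0⟩ + β|1⟩, the Hadamard-basis coefficients are ⟨+|ψ⟩ = (α + β)/√2 and ⟨−|ψ⟩ = (α − β)/√2.
Here α = 0, β = 1: (α + β)/√2 = 1/√2, (α − β)/√2 = -1/√2.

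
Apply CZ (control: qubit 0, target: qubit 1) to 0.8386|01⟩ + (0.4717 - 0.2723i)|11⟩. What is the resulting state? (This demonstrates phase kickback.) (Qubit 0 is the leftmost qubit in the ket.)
0.8386|01⟩ + (-0.4717 + 0.2723i)|11⟩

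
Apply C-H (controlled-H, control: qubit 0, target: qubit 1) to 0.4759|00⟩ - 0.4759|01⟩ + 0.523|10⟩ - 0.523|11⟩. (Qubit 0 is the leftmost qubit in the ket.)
0.4759|00⟩ - 0.4759|01⟩ + 0.7396|11⟩

C-H leaves the control-|0⟩ kets |00⟩, |01⟩ unchanged and applies H to qubit 1 on the control-|1⟩ pair (|10⟩, |11⟩).
H = [[1/√2, 1/√2], [1/√2, -1/√2]].
With a = amp(|10⟩) = 0.523 and b = amp(|11⟩) = -0.523:
new amp(|10⟩) = (1/√2)·a + (1/√2)·b = 0
new amp(|11⟩) = (1/√2)·a + (-1/√2)·b = 0.7396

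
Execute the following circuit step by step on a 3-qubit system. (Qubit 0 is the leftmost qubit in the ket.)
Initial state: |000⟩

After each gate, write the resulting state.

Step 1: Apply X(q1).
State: |010⟩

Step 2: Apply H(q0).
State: 1/√2|010⟩ + 1/√2|110⟩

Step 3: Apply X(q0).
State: 1/√2|010⟩ + 1/√2|110⟩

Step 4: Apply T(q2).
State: 1/√2|010⟩ + 1/√2|110⟩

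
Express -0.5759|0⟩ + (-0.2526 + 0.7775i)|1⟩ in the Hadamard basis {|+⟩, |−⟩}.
(-0.5858 + 0.5498i)|+⟩ + (-0.2286 - 0.5498i)|−⟩

With |ψ⟩ = α|0⟩ + β|1⟩, the Hadamard-basis coefficients are ⟨+|ψ⟩ = (α + β)/√2 and ⟨−|ψ⟩ = (α − β)/√2.
Here α = -0.5759, β = (-0.2526 + 0.7775i): (α + β)/√2 = (-0.5858 + 0.5498i), (α − β)/√2 = (-0.2286 - 0.5498i).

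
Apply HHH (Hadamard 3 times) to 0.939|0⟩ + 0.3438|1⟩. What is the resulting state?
0.9071|0⟩ + 0.4209|1⟩

H² = I, so H^3 = H: a single Hadamard. With (a, b) = (0.939, 0.3438), H gives ((a + b)/√2, (a − b)/√2) = (0.9071, 0.4209).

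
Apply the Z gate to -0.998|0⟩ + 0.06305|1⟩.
-0.998|0⟩ - 0.06305|1⟩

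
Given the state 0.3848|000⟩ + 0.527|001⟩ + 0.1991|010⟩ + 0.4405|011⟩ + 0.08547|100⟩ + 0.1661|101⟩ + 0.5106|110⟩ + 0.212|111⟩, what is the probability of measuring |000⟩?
0.1481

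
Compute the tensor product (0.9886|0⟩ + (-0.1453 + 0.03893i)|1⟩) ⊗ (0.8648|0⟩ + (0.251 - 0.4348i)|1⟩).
0.8549|00⟩ + (0.2481 - 0.4298i)|01⟩ + (-0.1257 + 0.03367i)|10⟩ + (-0.01954 + 0.07295i)|11⟩

amp(|b₁b₂…⟩) = product of the factor amplitudes for bits b₁, b₂, …; only kets whose every factor amplitude is nonzero survive.
|00⟩: (0.9886)(0.8648) = 0.8549
|01⟩: (0.9886)(0.251 - 0.4348i) = (0.2481 - 0.4298i)
|10⟩: (-0.1453 + 0.03893i)(0.8648) = (-0.1257 + 0.03367i)
|11⟩: (-0.1453 + 0.03893i)(0.251 - 0.4348i) = (-0.01954 + 0.07295i)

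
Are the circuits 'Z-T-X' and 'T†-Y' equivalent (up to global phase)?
No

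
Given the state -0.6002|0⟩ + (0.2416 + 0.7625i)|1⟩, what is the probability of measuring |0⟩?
0.3602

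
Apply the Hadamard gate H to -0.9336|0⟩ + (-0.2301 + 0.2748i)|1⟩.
(-0.8229 + 0.1943i)|0⟩ + (-0.4974 - 0.1943i)|1⟩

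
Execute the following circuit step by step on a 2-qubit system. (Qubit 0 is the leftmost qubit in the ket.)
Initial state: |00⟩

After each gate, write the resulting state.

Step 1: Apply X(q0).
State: |10⟩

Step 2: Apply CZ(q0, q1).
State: |10⟩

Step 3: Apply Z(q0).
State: -|10⟩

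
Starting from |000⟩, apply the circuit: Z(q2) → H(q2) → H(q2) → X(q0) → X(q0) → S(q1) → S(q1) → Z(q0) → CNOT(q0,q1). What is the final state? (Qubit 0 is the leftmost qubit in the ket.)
|000⟩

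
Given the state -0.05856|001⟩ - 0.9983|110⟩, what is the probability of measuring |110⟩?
0.9966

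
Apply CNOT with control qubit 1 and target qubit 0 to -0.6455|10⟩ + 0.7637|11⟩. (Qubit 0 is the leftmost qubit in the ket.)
0.7637|01⟩ - 0.6455|10⟩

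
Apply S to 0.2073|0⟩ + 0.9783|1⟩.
0.2073|0⟩ + 0.9783i|1⟩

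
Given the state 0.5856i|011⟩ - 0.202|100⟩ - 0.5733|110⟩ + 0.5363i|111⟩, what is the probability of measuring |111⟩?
0.2876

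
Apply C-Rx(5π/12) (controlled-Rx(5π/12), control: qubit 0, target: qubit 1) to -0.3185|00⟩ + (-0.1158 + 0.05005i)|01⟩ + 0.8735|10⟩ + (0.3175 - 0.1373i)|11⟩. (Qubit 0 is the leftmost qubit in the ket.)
-0.3185|00⟩ + (-0.1158 + 0.05005i)|01⟩ + (0.6094 - 0.1933i)|10⟩ + (0.2519 - 0.6407i)|11⟩

C-Rx(5π/12) leaves the control-|0⟩ kets |00⟩, |01⟩ unchanged and applies Rx(5π/12) to qubit 1 on the control-|1⟩ pair (|10⟩, |11⟩).
Rx(5π/12) = [[cos(θ/2), −i·sin(θ/2)], [−i·sin(θ/2), cos(θ/2)]]; θ = 5π/12, cos(θ/2) ≈ 0.793353, sin(θ/2) ≈ 0.608761.
With a = amp(|10⟩) = 0.8735 and b = amp(|11⟩) = (0.3175 - 0.1373i):
new amp(|10⟩) = (0.793353)·a + (-0.608761i)·b = (0.6094 - 0.1933i)
new amp(|11⟩) = (-0.608761i)·a + (0.793353)·b = (0.2519 - 0.6407i)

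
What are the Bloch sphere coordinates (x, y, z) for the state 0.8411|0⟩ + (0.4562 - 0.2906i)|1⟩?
(0.7674, -0.4888, 0.4149)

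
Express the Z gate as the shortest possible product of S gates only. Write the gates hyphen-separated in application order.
S-S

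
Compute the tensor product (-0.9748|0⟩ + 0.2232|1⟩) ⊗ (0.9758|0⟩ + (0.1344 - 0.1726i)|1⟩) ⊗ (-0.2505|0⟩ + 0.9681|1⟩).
0.2383|000⟩ - 0.9209|001⟩ + (0.03282 - 0.04215i)|010⟩ + (-0.1268 + 0.1629i)|011⟩ - 0.05456|100⟩ + 0.2109|101⟩ + (-0.007515 + 0.00965i)|110⟩ + (0.02904 - 0.0373i)|111⟩

amp(|b₁b₂…⟩) = product of the factor amplitudes for bits b₁, b₂, …; only kets whose every factor amplitude is nonzero survive.
|000⟩: (-0.9748)(0.9758)(-0.2505) = 0.2383
|001⟩: (-0.9748)(0.9758)(0.9681) = -0.9209
|010⟩: (-0.9748)(0.1344 - 0.1726i)(-0.2505) = (0.03282 - 0.04215i)
|011⟩: (-0.9748)(0.1344 - 0.1726i)(0.9681) = (-0.1268 + 0.1629i)
|100⟩: (0.2232)(0.9758)(-0.2505) = -0.05456
|101⟩: (0.2232)(0.9758)(0.9681) = 0.2109
|110⟩: (0.2232)(0.1344 - 0.1726i)(-0.2505) = (-0.007515 + 0.00965i)
|111⟩: (0.2232)(0.1344 - 0.1726i)(0.9681) = (0.02904 - 0.0373i)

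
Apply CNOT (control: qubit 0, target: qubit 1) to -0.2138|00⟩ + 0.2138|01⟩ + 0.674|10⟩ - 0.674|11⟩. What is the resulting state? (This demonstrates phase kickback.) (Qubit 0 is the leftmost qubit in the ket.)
-0.2138|00⟩ + 0.2138|01⟩ - 0.674|10⟩ + 0.674|11⟩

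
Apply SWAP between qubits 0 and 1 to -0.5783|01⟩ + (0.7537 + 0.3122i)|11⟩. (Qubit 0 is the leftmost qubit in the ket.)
-0.5783|10⟩ + (0.7537 + 0.3122i)|11⟩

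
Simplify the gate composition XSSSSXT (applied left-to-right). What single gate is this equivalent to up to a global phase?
T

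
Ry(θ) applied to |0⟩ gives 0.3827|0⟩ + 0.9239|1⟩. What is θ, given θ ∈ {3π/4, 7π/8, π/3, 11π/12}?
3π/4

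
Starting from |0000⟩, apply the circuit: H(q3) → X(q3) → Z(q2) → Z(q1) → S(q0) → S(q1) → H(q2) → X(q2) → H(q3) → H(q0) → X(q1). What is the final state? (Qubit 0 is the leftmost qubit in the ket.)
1/2|0100⟩ + 1/2|0110⟩ + 1/2|1100⟩ + 1/2|1110⟩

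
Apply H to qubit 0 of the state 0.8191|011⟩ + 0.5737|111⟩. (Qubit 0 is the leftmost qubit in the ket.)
0.9849|011⟩ + 0.1735|111⟩

H on qubit 0 mixes each pair of kets that differ only in qubit 0: amplitudes (a, b) of (|…0…⟩, |…1…⟩) become ((a + b)/√2, (a − b)/√2). Kets absent from the input have amplitude 0.
(|011⟩, |111⟩): (a, b) = (0.8191, 0.5737) → (0.9849, 0.1735)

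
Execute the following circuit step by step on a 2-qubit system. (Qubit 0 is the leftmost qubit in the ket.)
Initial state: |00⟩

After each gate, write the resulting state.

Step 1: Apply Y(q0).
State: i|10⟩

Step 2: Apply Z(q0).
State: -i|10⟩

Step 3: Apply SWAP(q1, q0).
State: -i|01⟩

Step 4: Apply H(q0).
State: -(1/√2)i|01⟩ - (1/√2)i|11⟩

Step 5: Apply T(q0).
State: -(1/√2)i|01⟩ + (1/2 - (1/2)i)|11⟩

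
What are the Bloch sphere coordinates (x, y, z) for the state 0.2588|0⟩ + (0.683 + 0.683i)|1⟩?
(0.3535, 0.3535, -0.866)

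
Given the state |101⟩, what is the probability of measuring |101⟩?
1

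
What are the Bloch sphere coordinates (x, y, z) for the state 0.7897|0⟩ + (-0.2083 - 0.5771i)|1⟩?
(-0.329, -0.9115, 0.2472)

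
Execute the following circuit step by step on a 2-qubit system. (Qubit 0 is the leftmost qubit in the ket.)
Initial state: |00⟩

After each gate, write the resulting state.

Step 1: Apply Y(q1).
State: i|01⟩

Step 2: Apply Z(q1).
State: -i|01⟩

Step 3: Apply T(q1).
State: (1/√2 - (1/√2)i)|01⟩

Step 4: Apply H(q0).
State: (1/2 - (1/2)i)|01⟩ + (1/2 - (1/2)i)|11⟩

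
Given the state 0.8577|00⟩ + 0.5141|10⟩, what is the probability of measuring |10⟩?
0.2643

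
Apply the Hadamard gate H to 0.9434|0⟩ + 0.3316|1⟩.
0.9016|0⟩ + 0.4326|1⟩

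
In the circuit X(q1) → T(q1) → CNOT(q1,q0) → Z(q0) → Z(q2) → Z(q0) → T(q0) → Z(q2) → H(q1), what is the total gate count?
9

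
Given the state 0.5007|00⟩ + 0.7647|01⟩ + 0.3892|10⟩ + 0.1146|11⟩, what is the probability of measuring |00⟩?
0.2507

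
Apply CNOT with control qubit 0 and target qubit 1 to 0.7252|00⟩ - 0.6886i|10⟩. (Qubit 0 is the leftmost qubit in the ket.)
0.7252|00⟩ - 0.6886i|11⟩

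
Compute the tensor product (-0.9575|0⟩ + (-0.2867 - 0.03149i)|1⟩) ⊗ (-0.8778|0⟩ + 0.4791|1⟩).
0.8405|00⟩ - 0.4587|01⟩ + (0.2517 + 0.02764i)|10⟩ + (-0.1374 - 0.01509i)|11⟩

amp(|b₁b₂…⟩) = product of the factor amplitudes for bits b₁, b₂, …; only kets whose every factor amplitude is nonzero survive.
|00⟩: (-0.9575)(-0.8778) = 0.8405
|01⟩: (-0.9575)(0.4791) = -0.4587
|10⟩: (-0.2867 - 0.03149i)(-0.8778) = (0.2517 + 0.02764i)
|11⟩: (-0.2867 - 0.03149i)(0.4791) = (-0.1374 - 0.01509i)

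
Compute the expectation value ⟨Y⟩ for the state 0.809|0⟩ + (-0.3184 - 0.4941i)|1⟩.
-0.7995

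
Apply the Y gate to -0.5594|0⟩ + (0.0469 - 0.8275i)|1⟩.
(-0.8275 - 0.0469i)|0⟩ - 0.5594i|1⟩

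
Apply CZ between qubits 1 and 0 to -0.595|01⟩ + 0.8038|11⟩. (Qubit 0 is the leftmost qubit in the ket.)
-0.595|01⟩ - 0.8038|11⟩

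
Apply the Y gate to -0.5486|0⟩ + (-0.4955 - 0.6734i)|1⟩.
(-0.6734 + 0.4955i)|0⟩ - 0.5486i|1⟩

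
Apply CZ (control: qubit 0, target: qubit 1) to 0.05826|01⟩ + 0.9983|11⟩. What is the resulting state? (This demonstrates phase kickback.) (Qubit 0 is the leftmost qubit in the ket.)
0.05826|01⟩ - 0.9983|11⟩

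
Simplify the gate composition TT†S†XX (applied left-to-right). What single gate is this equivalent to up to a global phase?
S†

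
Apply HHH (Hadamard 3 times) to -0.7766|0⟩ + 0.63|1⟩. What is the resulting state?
-0.1037|0⟩ - 0.9946|1⟩

H² = I, so H^3 = H: a single Hadamard. With (a, b) = (-0.7766, 0.63), H gives ((a + b)/√2, (a − b)/√2) = (-0.1037, -0.9946).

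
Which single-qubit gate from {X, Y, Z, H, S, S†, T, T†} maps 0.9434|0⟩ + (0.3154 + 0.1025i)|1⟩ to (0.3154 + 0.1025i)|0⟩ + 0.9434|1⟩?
X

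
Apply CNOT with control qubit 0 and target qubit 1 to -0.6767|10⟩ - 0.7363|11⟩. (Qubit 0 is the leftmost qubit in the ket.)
-0.7363|10⟩ - 0.6767|11⟩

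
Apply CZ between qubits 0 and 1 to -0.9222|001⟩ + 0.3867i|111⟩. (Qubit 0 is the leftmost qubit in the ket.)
-0.9222|001⟩ - 0.3867i|111⟩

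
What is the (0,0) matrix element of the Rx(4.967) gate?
-0.7912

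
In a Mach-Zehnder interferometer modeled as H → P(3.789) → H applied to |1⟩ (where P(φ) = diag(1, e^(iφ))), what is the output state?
(0.8988 + 0.3016i)|0⟩ + (0.1012 - 0.3016i)|1⟩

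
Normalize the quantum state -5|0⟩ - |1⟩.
-0.9806|0⟩ - 0.1961|1⟩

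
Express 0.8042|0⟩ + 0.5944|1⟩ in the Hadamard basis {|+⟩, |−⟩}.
0.989|+⟩ + 0.1484|−⟩

With |ψ⟩ = α|0⟩ + β|1⟩, the Hadamard-basis coefficients are ⟨+|ψ⟩ = (α + β)/√2 and ⟨−|ψ⟩ = (α − β)/√2.
Here α = 0.8042, β = 0.5944: (α + β)/√2 = 0.989, (α − β)/√2 = 0.1484.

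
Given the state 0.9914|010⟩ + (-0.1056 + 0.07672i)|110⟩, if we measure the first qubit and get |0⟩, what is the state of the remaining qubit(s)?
|10⟩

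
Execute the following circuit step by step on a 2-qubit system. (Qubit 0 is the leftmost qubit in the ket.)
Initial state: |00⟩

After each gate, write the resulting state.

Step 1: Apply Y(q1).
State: i|01⟩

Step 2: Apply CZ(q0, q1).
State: i|01⟩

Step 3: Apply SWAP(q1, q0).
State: i|10⟩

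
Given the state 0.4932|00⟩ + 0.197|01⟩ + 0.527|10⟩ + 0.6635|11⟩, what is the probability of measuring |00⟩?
0.2432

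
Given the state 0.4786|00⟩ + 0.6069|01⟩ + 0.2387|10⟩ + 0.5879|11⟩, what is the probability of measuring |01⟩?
0.3683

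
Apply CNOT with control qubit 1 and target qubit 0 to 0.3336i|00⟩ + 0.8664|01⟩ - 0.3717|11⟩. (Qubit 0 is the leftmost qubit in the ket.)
0.3336i|00⟩ - 0.3717|01⟩ + 0.8664|11⟩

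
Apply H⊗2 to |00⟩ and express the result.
1/2|00⟩ + 1/2|01⟩ + 1/2|10⟩ + 1/2|11⟩

H⊗2 gives amp(|y⟩) = (1/2) Σ_x (−1)^(x·y) amp(|x⟩), where x·y is the number of positions in which both x and y have a 1.
|00⟩: (1)/2 = 1/2
|01⟩: (1)/2 = 1/2
|10⟩: (1)/2 = 1/2
|11⟩: (1)/2 = 1/2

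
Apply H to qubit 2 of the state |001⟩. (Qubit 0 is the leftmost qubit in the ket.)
1/√2|000⟩ - 1/√2|001⟩

H on qubit 2 mixes each pair of kets that differ only in qubit 2: amplitudes (a, b) of (|…0…⟩, |…1…⟩) become ((a + b)/√2, (a − b)/√2). Kets absent from the input have amplitude 0.
(|000⟩, |001⟩): (a, b) = (0, 1) → (1/√2, -1/√2)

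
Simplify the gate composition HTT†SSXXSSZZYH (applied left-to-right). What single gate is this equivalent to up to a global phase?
Y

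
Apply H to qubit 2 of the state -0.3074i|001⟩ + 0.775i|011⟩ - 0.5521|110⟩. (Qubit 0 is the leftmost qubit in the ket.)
-0.2174i|000⟩ + 0.2174i|001⟩ + 0.548i|010⟩ - 0.548i|011⟩ - 0.3904|110⟩ - 0.3904|111⟩

H on qubit 2 mixes each pair of kets that differ only in qubit 2: amplitudes (a, b) of (|…0…⟩, |…1…⟩) become ((a + b)/√2, (a − b)/√2). Kets absent from the input have amplitude 0.
(|000⟩, |001⟩): (a, b) = (0, -0.3074i) → (-0.2174i, 0.2174i)
(|010⟩, |011⟩): (a, b) = (0, 0.775i) → (0.548i, -0.548i)
(|110⟩, |111⟩): (a, b) = (-0.5521, 0) → (-0.3904, -0.3904)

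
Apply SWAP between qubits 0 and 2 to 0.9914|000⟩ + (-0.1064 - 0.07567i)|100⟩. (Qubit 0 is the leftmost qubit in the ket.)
0.9914|000⟩ + (-0.1064 - 0.07567i)|001⟩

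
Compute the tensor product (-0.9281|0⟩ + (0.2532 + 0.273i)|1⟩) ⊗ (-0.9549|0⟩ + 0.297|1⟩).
0.8862|00⟩ - 0.2756|01⟩ + (-0.2418 - 0.2607i)|10⟩ + (0.0752 + 0.08108i)|11⟩

amp(|b₁b₂…⟩) = product of the factor amplitudes for bits b₁, b₂, …; only kets whose every factor amplitude is nonzero survive.
|00⟩: (-0.9281)(-0.9549) = 0.8862
|01⟩: (-0.9281)(0.297) = -0.2756
|10⟩: (0.2532 + 0.273i)(-0.9549) = (-0.2418 - 0.2607i)
|11⟩: (0.2532 + 0.273i)(0.297) = (0.0752 + 0.08108i)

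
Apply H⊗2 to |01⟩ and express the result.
1/2|00⟩ - 1/2|01⟩ + 1/2|10⟩ - 1/2|11⟩

H⊗2 gives amp(|y⟩) = (1/2) Σ_x (−1)^(x·y) amp(|x⟩), where x·y is the number of positions in which both x and y have a 1.
|00⟩: (1)/2 = 1/2
|01⟩: (-1)/2 = -1/2
|10⟩: (1)/2 = 1/2
|11⟩: (-1)/2 = -1/2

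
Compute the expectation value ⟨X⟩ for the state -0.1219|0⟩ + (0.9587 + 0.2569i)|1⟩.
-0.2337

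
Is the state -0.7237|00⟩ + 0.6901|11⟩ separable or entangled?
Entangled

Writing the state as a|00⟩ + b|01⟩ + c|10⟩ + d|11⟩, it is a product state iff ad − bc = 0.
Here (a, b, c, d) = (-0.7237, 0, 0, 0.6901): ad − bc = (-0.7237)(0.6901) − (0)(0) = -0.4994 ≠ 0, so the state is entangled.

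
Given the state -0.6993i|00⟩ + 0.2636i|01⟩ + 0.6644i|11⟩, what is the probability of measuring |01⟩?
0.06948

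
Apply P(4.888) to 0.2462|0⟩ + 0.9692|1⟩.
0.2462|0⟩ + (0.1693 - 0.9543i)|1⟩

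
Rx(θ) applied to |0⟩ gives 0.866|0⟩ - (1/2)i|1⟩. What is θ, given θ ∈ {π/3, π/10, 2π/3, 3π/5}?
π/3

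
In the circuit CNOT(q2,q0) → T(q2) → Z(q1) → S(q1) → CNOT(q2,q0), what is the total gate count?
5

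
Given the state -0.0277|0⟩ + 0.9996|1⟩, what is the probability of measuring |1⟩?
0.9992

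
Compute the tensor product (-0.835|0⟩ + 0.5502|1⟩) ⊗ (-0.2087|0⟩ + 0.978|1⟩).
0.1743|00⟩ - 0.8166|01⟩ - 0.1148|10⟩ + 0.5381|11⟩

amp(|b₁b₂…⟩) = product of the factor amplitudes for bits b₁, b₂, …; only kets whose every factor amplitude is nonzero survive.
|00⟩: (-0.835)(-0.2087) = 0.1743
|01⟩: (-0.835)(0.978) = -0.8166
|10⟩: (0.5502)(-0.2087) = -0.1148
|11⟩: (0.5502)(0.978) = 0.5381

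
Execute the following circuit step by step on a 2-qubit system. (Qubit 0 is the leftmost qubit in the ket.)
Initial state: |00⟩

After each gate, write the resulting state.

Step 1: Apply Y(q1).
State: i|01⟩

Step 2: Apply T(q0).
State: i|01⟩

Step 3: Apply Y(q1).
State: |00⟩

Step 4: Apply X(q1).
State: |01⟩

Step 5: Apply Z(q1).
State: -|01⟩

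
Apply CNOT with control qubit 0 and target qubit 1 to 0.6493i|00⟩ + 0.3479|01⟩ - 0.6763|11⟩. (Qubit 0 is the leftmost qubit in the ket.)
0.6493i|00⟩ + 0.3479|01⟩ - 0.6763|10⟩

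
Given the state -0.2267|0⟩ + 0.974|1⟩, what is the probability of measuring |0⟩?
0.05139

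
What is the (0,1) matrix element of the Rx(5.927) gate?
-0.1772i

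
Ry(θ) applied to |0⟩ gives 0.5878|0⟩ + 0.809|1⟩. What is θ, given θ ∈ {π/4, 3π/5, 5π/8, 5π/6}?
3π/5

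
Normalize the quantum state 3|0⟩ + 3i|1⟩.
1/√2|0⟩ + (1/√2)i|1⟩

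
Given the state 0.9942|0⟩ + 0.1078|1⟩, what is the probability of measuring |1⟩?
0.01162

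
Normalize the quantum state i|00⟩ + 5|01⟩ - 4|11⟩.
0.1543i|00⟩ + 0.7715|01⟩ - 0.6172|11⟩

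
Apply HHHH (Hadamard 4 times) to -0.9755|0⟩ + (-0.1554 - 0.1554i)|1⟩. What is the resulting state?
-0.9755|0⟩ + (-0.1554 - 0.1554i)|1⟩

H² = I, so an even number of Hadamards cancels: H^4 = I and the state is unchanged.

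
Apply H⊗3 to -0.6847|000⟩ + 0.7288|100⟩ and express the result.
0.01559|000⟩ + 0.01559|001⟩ + 0.01559|010⟩ + 0.01559|011⟩ - 0.4997|100⟩ - 0.4997|101⟩ - 0.4997|110⟩ - 0.4997|111⟩

H⊗3 gives amp(|y⟩) = (1/2√2) Σ_x (−1)^(x·y) amp(|x⟩), where x·y is the number of positions in which both x and y have a 1.
|000⟩: (-0.6847 + 0.7288)/(2√2) = 0.01559
|001⟩: (-0.6847 + 0.7288)/(2√2) = 0.01559
|010⟩: (-0.6847 + 0.7288)/(2√2) = 0.01559
|011⟩: (-0.6847 + 0.7288)/(2√2) = 0.01559
|100⟩: (-0.6847 - 0.7288)/(2√2) = -0.4997
|101⟩: (-0.6847 - 0.7288)/(2√2) = -0.4997
|110⟩: (-0.6847 - 0.7288)/(2√2) = -0.4997
|111⟩: (-0.6847 - 0.7288)/(2√2) = -0.4997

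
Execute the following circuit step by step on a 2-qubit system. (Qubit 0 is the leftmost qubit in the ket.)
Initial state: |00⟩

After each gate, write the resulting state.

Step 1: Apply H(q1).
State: 1/√2|00⟩ + 1/√2|01⟩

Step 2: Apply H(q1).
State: |00⟩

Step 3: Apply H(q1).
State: 1/√2|00⟩ + 1/√2|01⟩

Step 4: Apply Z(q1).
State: 1/√2|00⟩ - 1/√2|01⟩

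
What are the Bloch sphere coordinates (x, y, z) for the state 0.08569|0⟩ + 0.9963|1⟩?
(0.1707, 0, -0.9853)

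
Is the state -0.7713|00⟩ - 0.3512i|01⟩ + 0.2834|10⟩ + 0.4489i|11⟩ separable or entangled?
Entangled

Writing the state as a|00⟩ + b|01⟩ + c|10⟩ + d|11⟩, it is a product state iff ad − bc = 0.
Here (a, b, c, d) = (-0.7713, -0.3512i, 0.2834, 0.4489i): ad − bc = (-0.7713)(0.4489i) − (-0.3512i)(0.2834) = -0.2467i ≠ 0, so the state is entangled.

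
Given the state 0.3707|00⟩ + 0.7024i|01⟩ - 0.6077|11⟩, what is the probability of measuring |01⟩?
0.4934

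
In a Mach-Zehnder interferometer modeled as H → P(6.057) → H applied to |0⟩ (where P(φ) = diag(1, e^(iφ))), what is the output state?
(0.9873 - 0.1121i)|0⟩ + (0.01274 + 0.1121i)|1⟩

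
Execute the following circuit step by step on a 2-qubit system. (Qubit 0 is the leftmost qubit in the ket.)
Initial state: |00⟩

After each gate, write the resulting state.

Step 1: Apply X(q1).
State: |01⟩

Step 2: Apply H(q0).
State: 1/√2|01⟩ + 1/√2|11⟩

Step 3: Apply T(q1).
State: (1/2 + (1/2)i)|01⟩ + (1/2 + (1/2)i)|11⟩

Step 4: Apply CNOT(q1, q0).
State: (1/2 + (1/2)i)|01⟩ + (1/2 + (1/2)i)|11⟩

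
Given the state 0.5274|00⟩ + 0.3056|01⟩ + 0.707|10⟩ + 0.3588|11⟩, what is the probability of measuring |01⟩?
0.09339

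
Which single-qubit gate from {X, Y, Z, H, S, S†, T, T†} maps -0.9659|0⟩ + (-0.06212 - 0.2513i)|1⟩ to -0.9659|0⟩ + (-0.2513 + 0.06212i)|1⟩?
S†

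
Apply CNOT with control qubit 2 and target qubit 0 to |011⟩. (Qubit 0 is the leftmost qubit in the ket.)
|111⟩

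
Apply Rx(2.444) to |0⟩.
0.3418|0⟩ - 0.9398i|1⟩

Rx(2.444) = [[cos(θ/2), −i·sin(θ/2)], [−i·sin(θ/2), cos(θ/2)]]; θ = 2.444, cos(θ/2) ≈ 0.341767, sin(θ/2) ≈ 0.939785.
With a = amp(|0⟩) = 1 and b = amp(|1⟩) = 0:
new amp(|0⟩) = (0.341767)·a + (-0.939785i)·b = 0.3418
new amp(|1⟩) = (-0.939785i)·a + (0.341767)·b = -0.9398i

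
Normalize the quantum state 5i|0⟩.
i|0⟩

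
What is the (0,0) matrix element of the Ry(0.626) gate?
0.9514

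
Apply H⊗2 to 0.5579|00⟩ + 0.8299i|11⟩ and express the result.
(0.279 + 0.415i)|00⟩ + (0.279 - 0.415i)|01⟩ + (0.279 - 0.415i)|10⟩ + (0.279 + 0.415i)|11⟩

H⊗2 gives amp(|y⟩) = (1/2) Σ_x (−1)^(x·y) amp(|x⟩), where x·y is the number of positions in which both x and y have a 1.
|00⟩: (0.5579 + 0.8299i)/2 = (0.279 + 0.415i)
|01⟩: (0.5579 - 0.8299i)/2 = (0.279 - 0.415i)
|10⟩: (0.5579 - 0.8299i)/2 = (0.279 - 0.415i)
|11⟩: (0.5579 + 0.8299i)/2 = (0.279 + 0.415i)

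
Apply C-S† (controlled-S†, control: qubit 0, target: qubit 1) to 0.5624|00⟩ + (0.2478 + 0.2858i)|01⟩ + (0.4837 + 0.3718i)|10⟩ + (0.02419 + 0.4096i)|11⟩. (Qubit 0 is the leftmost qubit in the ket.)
0.5624|00⟩ + (0.2478 + 0.2858i)|01⟩ + (0.4837 + 0.3718i)|10⟩ + (0.4096 - 0.02419i)|11⟩

C-S† leaves the control-|0⟩ kets |00⟩, |01⟩ unchanged and applies S† to qubit 1 on the control-|1⟩ pair (|10⟩, |11⟩).
S† = [[1, 0], [0, -i]].
With a = amp(|10⟩) = (0.4837 + 0.3718i) and b = amp(|11⟩) = (0.02419 + 0.4096i):
new amp(|10⟩) = (1)·a = (0.4837 + 0.3718i)
new amp(|11⟩) = (-i)·b = (0.4096 - 0.02419i)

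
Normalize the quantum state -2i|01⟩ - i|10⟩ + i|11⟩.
-0.8165i|01⟩ - (1/√6)i|10⟩ + (1/√6)i|11⟩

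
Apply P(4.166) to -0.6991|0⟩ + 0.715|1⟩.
-0.6991|0⟩ + (-0.3715 - 0.6109i)|1⟩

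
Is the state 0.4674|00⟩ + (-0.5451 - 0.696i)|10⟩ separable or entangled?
Separable

Writing the state as a|00⟩ + b|01⟩ + c|10⟩ + d|11⟩, it is a product state iff ad − bc = 0.
Here (a, b, c, d) = (0.4674, 0, (-0.5451 - 0.696i), 0): ad − bc = (0.4674)(0) − (0)(-0.5451 - 0.696i) = 0, so the state is separable.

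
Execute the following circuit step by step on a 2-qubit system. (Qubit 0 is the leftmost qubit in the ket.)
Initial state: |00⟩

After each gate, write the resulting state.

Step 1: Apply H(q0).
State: 1/√2|00⟩ + 1/√2|10⟩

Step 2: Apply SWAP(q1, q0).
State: 1/√2|00⟩ + 1/√2|01⟩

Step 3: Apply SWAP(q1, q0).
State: 1/√2|00⟩ + 1/√2|10⟩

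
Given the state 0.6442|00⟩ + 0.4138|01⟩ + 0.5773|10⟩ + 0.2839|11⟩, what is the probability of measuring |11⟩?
0.0806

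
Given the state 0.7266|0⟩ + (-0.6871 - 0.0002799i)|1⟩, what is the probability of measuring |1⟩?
0.4721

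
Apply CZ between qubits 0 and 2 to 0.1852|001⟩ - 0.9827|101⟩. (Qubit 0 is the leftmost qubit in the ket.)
0.1852|001⟩ + 0.9827|101⟩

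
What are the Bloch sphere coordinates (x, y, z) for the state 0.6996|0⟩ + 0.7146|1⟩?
(0.9999, 0, -0.02121)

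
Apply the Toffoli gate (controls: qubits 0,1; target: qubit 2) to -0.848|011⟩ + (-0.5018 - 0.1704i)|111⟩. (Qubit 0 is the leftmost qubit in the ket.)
-0.848|011⟩ + (-0.5018 - 0.1704i)|110⟩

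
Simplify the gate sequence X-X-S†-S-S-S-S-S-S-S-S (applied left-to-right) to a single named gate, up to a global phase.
S†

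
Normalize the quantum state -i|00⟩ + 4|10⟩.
-0.2425i|00⟩ + 0.9701|10⟩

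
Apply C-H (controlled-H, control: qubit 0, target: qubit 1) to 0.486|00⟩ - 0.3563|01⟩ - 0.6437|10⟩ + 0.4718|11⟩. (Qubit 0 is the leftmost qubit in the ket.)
0.486|00⟩ - 0.3563|01⟩ - 0.1216|10⟩ - 0.7888|11⟩

C-H leaves the control-|0⟩ kets |00⟩, |01⟩ unchanged and applies H to qubit 1 on the control-|1⟩ pair (|10⟩, |11⟩).
H = [[1/√2, 1/√2], [1/√2, -1/√2]].
With a = amp(|10⟩) = -0.6437 and b = amp(|11⟩) = 0.4718:
new amp(|10⟩) = (1/√2)·a + (1/√2)·b = -0.1216
new amp(|11⟩) = (1/√2)·a + (-1/√2)·b = -0.7888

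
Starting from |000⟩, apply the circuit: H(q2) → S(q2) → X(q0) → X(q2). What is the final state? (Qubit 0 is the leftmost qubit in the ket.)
(1/√2)i|100⟩ + 1/√2|101⟩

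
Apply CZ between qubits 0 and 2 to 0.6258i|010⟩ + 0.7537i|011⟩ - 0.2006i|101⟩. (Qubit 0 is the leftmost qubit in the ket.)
0.6258i|010⟩ + 0.7537i|011⟩ + 0.2006i|101⟩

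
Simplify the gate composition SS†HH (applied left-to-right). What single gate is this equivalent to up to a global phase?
I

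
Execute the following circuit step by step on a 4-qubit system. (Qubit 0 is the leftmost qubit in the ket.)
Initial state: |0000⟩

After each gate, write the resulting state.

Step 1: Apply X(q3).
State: |0001⟩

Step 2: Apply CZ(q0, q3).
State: |0001⟩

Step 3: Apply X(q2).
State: |0011⟩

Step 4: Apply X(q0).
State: |1011⟩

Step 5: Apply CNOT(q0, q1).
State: |1111⟩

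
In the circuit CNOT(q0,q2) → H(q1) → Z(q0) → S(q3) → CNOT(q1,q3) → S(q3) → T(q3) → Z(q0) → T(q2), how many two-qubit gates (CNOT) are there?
2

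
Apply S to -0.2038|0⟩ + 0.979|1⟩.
-0.2038|0⟩ + 0.979i|1⟩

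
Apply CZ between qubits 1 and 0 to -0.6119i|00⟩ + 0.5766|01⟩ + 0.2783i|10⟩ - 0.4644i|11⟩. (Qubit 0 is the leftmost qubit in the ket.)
-0.6119i|00⟩ + 0.5766|01⟩ + 0.2783i|10⟩ + 0.4644i|11⟩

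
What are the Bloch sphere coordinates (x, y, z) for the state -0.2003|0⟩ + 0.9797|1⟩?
(-0.3925, 0, -0.9197)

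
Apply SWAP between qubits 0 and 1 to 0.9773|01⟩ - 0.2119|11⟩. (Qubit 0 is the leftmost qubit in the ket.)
0.9773|10⟩ - 0.2119|11⟩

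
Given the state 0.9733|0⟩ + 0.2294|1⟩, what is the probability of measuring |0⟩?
0.9473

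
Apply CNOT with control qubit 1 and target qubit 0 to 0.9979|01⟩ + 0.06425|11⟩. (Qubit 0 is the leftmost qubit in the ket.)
0.06425|01⟩ + 0.9979|11⟩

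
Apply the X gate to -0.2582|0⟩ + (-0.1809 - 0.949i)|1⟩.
(-0.1809 - 0.949i)|0⟩ - 0.2582|1⟩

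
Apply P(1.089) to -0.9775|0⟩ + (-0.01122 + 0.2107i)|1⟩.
-0.9775|0⟩ + (-0.1919 + 0.08769i)|1⟩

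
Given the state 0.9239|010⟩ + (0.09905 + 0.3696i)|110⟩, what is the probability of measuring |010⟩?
0.8536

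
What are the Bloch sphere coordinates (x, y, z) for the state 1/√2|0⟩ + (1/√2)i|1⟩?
(0, 1, 0)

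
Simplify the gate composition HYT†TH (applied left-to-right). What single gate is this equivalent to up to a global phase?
Y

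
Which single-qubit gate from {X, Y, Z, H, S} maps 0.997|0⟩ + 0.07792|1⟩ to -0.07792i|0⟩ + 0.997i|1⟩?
Y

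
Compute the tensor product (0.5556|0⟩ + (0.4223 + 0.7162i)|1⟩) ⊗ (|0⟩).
0.5556|00⟩ + (0.4223 + 0.7162i)|10⟩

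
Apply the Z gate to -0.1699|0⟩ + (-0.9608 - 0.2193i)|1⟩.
-0.1699|0⟩ + (0.9608 + 0.2193i)|1⟩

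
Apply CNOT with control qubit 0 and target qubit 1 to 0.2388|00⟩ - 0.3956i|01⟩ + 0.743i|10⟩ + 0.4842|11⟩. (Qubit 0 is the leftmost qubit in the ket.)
0.2388|00⟩ - 0.3956i|01⟩ + 0.4842|10⟩ + 0.743i|11⟩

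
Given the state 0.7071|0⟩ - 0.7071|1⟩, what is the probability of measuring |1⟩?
0.5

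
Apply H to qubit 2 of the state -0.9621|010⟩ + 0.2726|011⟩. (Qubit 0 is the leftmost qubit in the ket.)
-0.4876|010⟩ - 0.8731|011⟩

H on qubit 2 mixes each pair of kets that differ only in qubit 2: amplitudes (a, b) of (|…0…⟩, |…1…⟩) become ((a + b)/√2, (a − b)/√2). Kets absent from the input have amplitude 0.
(|010⟩, |011⟩): (a, b) = (-0.9621, 0.2726) → (-0.4876, -0.8731)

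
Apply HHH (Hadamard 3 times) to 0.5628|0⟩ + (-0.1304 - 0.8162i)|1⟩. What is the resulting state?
(0.3058 - 0.5771i)|0⟩ + (0.4902 + 0.5771i)|1⟩

H² = I, so H^3 = H: a single Hadamard. With (a, b) = (0.5628, (-0.1304 - 0.8162i)), H gives ((a + b)/√2, (a − b)/√2) = ((0.3058 - 0.5771i), (0.4902 + 0.5771i)).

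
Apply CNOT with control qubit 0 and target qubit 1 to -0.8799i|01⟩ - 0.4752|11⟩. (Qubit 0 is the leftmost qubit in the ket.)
-0.8799i|01⟩ - 0.4752|10⟩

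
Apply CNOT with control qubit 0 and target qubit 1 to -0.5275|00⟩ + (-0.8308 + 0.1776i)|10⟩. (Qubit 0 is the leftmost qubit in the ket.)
-0.5275|00⟩ + (-0.8308 + 0.1776i)|11⟩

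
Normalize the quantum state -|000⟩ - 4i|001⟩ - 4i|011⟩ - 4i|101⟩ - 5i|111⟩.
-0.1162|000⟩ - 0.465i|001⟩ - 0.465i|011⟩ - 0.465i|101⟩ - 0.5812i|111⟩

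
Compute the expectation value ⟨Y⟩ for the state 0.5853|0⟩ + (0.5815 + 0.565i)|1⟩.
0.6614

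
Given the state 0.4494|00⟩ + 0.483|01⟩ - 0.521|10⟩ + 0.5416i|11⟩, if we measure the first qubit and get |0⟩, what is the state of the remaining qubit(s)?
0.6812|0⟩ + 0.7321|1⟩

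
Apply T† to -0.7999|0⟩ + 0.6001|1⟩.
-0.7999|0⟩ + (0.4243 - 0.4243i)|1⟩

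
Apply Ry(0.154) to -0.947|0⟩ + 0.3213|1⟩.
-0.9689|0⟩ + 0.2475|1⟩

Ry(0.154) = [[cos(θ/2), −sin(θ/2)], [sin(θ/2), cos(θ/2)]]; θ = 0.154, cos(θ/2) ≈ 0.997037, sin(θ/2) ≈ 0.0769239.
With a = amp(|0⟩) = -0.947 and b = amp(|1⟩) = 0.3213:
new amp(|0⟩) = (0.997037)·a + (-0.0769239)·b = -0.9689
new amp(|1⟩) = (0.0769239)·a + (0.997037)·b = 0.2475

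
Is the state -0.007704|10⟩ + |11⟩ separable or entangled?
Separable

Writing the state as a|00⟩ + b|01⟩ + c|10⟩ + d|11⟩, it is a product state iff ad − bc = 0.
Here (a, b, c, d) = (0, 0, -0.007704, 1): ad − bc = (0)(1) − (0)(-0.007704) = 0, so the state is separable.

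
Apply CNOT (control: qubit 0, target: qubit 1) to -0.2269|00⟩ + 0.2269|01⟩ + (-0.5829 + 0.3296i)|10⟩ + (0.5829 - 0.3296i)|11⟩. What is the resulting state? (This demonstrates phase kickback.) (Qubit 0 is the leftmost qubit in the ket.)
-0.2269|00⟩ + 0.2269|01⟩ + (0.5829 - 0.3296i)|10⟩ + (-0.5829 + 0.3296i)|11⟩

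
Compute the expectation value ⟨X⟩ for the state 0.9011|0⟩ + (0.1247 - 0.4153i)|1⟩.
0.2247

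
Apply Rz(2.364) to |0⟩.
(0.3791 - 0.9254i)|0⟩

Rz(2.364) = [[e^(−iθ/2), 0], [0, e^(iθ/2)]] with e^(±iθ/2) = cos(θ/2) ± i·sin(θ/2); θ = 2.364, cos(θ/2) ≈ 0.379075, sin(θ/2) ≈ 0.925366.
With a = amp(|0⟩) = 1 and b = amp(|1⟩) = 0:
new amp(|0⟩) = (0.379075 - 0.925366i)·a = (0.3791 - 0.9254i)
new amp(|1⟩) = (0.379075 + 0.925366i)·b = 0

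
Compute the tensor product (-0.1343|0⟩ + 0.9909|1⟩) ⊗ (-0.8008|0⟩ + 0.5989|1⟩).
0.1075|00⟩ - 0.08043|01⟩ - 0.7935|10⟩ + 0.5935|11⟩

amp(|b₁b₂…⟩) = product of the factor amplitudes for bits b₁, b₂, …; only kets whose every factor amplitude is nonzero survive.
|00⟩: (-0.1343)(-0.8008) = 0.1075
|01⟩: (-0.1343)(0.5989) = -0.08043
|10⟩: (0.9909)(-0.8008) = -0.7935
|11⟩: (0.9909)(0.5989) = 0.5935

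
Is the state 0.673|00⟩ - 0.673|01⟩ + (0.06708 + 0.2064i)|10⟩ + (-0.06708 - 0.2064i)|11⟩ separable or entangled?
Separable

Writing the state as a|00⟩ + b|01⟩ + c|10⟩ + d|11⟩, it is a product state iff ad − bc = 0.
Here (a, b, c, d) = (0.673, -0.673, (0.06708 + 0.2064i), (-0.06708 - 0.2064i)): ad − bc = (0.673)(-0.06708 - 0.2064i) − (-0.673)(0.06708 + 0.2064i) = 0, so the state is separable.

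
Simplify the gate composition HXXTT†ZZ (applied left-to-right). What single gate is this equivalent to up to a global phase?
H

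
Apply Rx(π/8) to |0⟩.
0.9808|0⟩ - 0.1951i|1⟩

Rx(π/8) = [[cos(θ/2), −i·sin(θ/2)], [−i·sin(θ/2), cos(θ/2)]]; θ = π/8, cos(θ/2) ≈ 0.980785, sin(θ/2) ≈ 0.19509.
With a = amp(|0⟩) = 1 and b = amp(|1⟩) = 0:
new amp(|0⟩) = (0.980785)·a + (-0.19509i)·b = 0.9808
new amp(|1⟩) = (-0.19509i)·a + (0.980785)·b = -0.1951i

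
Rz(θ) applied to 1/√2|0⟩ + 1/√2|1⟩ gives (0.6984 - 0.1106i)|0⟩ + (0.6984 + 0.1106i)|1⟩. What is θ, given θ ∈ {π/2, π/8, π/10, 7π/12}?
π/10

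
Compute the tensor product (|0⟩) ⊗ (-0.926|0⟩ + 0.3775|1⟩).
-0.926|00⟩ + 0.3775|01⟩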